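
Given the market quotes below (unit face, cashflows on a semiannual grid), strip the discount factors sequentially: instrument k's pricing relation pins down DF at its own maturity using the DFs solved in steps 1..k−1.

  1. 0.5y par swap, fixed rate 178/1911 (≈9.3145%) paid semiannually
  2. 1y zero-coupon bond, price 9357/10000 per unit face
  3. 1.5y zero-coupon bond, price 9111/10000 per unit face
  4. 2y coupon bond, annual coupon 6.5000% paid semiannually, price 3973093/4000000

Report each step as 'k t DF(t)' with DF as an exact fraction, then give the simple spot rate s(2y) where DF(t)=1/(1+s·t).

1 1/2 1911/2000
2 1 9357/10000
3 3/2 9111/10000
4 2 4369/5000
s(2y) = (1/(4369/5000) − 1)/(2) = 631/8738 ≈ 7.2213%

step 1 [0.5y] swap r/2=89/1911: DF=(1 − 89/1911·(0))/(1+89/1911) = 1911/2000 ≈ 0.955500
step 2 [1y] zero: DF = P = 9357/10000 ≈ 0.935700
step 3 [1.5y] zero: DF = P = 9111/10000 ≈ 0.911100
step 4 [2y] bond c/2=13/400: DF=(3973093/4000000 − 13/400·(0.955500+0.935700+0.911100))/(1+13/400) = 4369/5000 ≈ 0.873800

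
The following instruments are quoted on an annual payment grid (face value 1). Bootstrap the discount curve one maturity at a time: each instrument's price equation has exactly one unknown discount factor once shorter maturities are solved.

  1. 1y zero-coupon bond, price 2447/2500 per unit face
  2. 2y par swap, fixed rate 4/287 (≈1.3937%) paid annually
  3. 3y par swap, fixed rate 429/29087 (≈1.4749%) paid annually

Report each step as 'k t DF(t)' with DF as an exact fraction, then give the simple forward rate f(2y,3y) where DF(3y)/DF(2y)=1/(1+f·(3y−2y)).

1 1 2447/2500
2 2 608/625
3 3 9571/10000
f(2y,3y) = ((608/625)/(9571/10000) − 1)/(1) = 157/9571 ≈ 1.6404%

step 1 [1y] zero: DF = P = 2447/2500 ≈ 0.978800
step 2 [2y] swap r/1=4/287: DF=(1 − 4/287·(0.978800))/(1+4/287) = 608/625 ≈ 0.972800
step 3 [3y] swap r/1=429/29087: DF=(1 − 429/29087·(0.978800+0.972800))/(1+429/29087) = 9571/10000 ≈ 0.957100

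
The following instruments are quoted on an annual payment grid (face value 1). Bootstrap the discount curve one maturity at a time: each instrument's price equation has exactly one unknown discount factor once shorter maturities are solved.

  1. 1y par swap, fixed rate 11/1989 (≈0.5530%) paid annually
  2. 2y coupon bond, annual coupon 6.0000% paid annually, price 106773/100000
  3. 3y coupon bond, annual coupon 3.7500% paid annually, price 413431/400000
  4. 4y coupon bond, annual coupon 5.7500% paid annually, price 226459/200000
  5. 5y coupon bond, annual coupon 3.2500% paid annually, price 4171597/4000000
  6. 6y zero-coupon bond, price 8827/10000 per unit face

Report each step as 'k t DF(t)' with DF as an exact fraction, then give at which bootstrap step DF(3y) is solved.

step 1 [1y] swap r/1=11/1989: DF=(1 − 11/1989·(0))/(1+11/1989) = 1989/2000 ≈ 0.994500
step 2 [2y] bond c/1=3/50: DF=(106773/100000 − 3/50·(0.994500))/(1+3/50) = 951/1000 ≈ 0.951000
step 3 [3y] bond c/1=3/80: DF=(413431/400000 − 3/80·(0.994500+0.951000))/(1+3/80) = 9259/10000 ≈ 0.925900
step 4 [4y] bond c/1=23/400: DF=(226459/200000 − 23/400·(0.994500+0.951000+0.925900))/(1+23/400) = 4573/5000 ≈ 0.914600
step 5 [5y] bond c/1=13/400: DF=(4171597/4000000 − 13/400·(0.994500+0.951000+0.925900+0.914600))/(1+13/400) = 8909/10000 ≈ 0.890900
step 6 [6y] zero: DF = P = 8827/10000 ≈ 0.882700

1 1 1989/2000
2 2 951/1000
3 3 9259/10000
4 4 4573/5000
5 5 8909/10000
6 6 8827/10000
DF(3y) is solved at step 3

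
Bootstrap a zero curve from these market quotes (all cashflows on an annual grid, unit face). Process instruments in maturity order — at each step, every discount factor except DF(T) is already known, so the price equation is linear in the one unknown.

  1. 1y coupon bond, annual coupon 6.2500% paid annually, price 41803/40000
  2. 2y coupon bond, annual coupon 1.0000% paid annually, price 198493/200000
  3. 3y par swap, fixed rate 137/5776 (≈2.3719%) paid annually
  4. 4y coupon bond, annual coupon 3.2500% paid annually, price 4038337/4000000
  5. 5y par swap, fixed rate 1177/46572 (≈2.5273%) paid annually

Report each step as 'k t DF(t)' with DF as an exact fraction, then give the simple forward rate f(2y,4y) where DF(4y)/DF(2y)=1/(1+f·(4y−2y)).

1 1 2459/2500
2 2 9729/10000
3 3 1863/2000
4 4 8869/10000
5 5 8823/10000
f(2y,4y) = ((9729/10000)/(8869/10000) − 1)/(2) = 430/8869 ≈ 4.8483%

step 1 [1y] bond c/1=1/16: DF=(41803/40000 − 1/16·(0))/(1+1/16) = 2459/2500 ≈ 0.983600
step 2 [2y] bond c/1=1/100: DF=(198493/200000 − 1/100·(0.983600))/(1+1/100) = 9729/10000 ≈ 0.972900
step 3 [3y] swap r/1=137/5776: DF=(1 − 137/5776·(0.983600+0.972900))/(1+137/5776) = 1863/2000 ≈ 0.931500
step 4 [4y] bond c/1=13/400: DF=(4038337/4000000 − 13/400·(0.983600+0.972900+0.931500))/(1+13/400) = 8869/10000 ≈ 0.886900
step 5 [5y] swap r/1=1177/46572: DF=(1 − 1177/46572·(0.983600+0.972900+0.931500+0.886900))/(1+1177/46572) = 8823/10000 ≈ 0.882300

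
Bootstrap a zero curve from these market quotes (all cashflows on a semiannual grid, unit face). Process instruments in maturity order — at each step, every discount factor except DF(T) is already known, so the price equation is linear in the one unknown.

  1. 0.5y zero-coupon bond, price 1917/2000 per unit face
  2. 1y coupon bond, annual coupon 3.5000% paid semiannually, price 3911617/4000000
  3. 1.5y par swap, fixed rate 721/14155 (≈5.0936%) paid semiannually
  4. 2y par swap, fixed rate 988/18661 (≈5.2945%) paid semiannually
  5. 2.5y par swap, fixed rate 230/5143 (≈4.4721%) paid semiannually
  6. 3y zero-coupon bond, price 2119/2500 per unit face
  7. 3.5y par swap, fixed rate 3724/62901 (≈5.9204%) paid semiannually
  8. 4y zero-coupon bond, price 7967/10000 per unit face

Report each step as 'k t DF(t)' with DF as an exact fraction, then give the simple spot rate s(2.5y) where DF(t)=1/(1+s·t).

1 1/2 1917/2000
2 1 4723/5000
3 3/2 9279/10000
4 2 2253/2500
5 5/2 1793/2000
6 3 2119/2500
7 7/2 4069/5000
8 4 7967/10000
s(2.5y) = (1/(1793/2000) − 1)/(5/2) = 414/8965 ≈ 4.6180%

step 1 [0.5y] zero: DF = P = 1917/2000 ≈ 0.958500
step 2 [1y] bond c/2=7/400: DF=(3911617/4000000 − 7/400·(0.958500))/(1+7/400) = 4723/5000 ≈ 0.944600
step 3 [1.5y] swap r/2=721/28310: DF=(1 − 721/28310·(0.958500+0.944600))/(1+721/28310) = 9279/10000 ≈ 0.927900
step 4 [2y] swap r/2=494/18661: DF=(1 − 494/18661·(0.958500+0.944600+0.927900))/(1+494/18661) = 2253/2500 ≈ 0.901200
step 5 [2.5y] swap r/2=115/5143: DF=(1 − 115/5143·(0.958500+0.944600+0.927900+0.901200))/(1+115/5143) = 1793/2000 ≈ 0.896500
step 6 [3y] zero: DF = P = 2119/2500 ≈ 0.847600
step 7 [3.5y] swap r/2=1862/62901: DF=(1 − 1862/62901·(0.958500+0.944600+0.927900+0.901200+0.896500+0.847600))/(1+1862/62901) = 4069/5000 ≈ 0.813800
step 8 [4y] zero: DF = P = 7967/10000 ≈ 0.796700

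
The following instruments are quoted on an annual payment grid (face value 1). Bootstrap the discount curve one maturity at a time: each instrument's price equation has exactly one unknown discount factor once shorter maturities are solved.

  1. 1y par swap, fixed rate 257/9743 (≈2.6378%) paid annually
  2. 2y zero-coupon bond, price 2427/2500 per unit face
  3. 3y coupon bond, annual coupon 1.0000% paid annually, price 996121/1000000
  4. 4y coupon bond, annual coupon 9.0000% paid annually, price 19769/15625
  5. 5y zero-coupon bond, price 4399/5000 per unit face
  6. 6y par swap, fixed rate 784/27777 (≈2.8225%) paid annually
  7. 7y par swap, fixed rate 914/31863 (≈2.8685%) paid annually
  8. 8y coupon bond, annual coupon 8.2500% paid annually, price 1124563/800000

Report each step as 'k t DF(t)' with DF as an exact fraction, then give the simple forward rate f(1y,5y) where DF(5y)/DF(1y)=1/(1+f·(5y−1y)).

1 1 9743/10000
2 2 2427/2500
3 3 967/1000
4 4 9203/10000
5 5 4399/5000
6 6 527/625
7 7 2043/2500
8 8 8129/10000
f(1y,5y) = ((9743/10000)/(4399/5000) − 1)/(4) = 945/35192 ≈ 2.6853%

step 1 [1y] swap r/1=257/9743: DF=(1 − 257/9743·(0))/(1+257/9743) = 9743/10000 ≈ 0.974300
step 2 [2y] zero: DF = P = 2427/2500 ≈ 0.970800
step 3 [3y] bond c/1=1/100: DF=(996121/1000000 − 1/100·(0.974300+0.970800))/(1+1/100) = 967/1000 ≈ 0.967000
step 4 [4y] bond c/1=9/100: DF=(19769/15625 − 9/100·(0.974300+0.970800+0.967000))/(1+9/100) = 9203/10000 ≈ 0.920300
step 5 [5y] zero: DF = P = 4399/5000 ≈ 0.879800
step 6 [6y] swap r/1=784/27777: DF=(1 − 784/27777·(0.974300+0.970800+0.967000+0.920300+0.879800))/(1+784/27777) = 527/625 ≈ 0.843200
step 7 [7y] swap r/1=914/31863: DF=(1 − 914/31863·(0.974300+0.970800+0.967000+0.920300+0.879800+0.843200))/(1+914/31863) = 2043/2500 ≈ 0.817200
step 8 [8y] bond c/1=33/400: DF=(1124563/800000 − 33/400·(0.974300+0.970800+0.967000+0.920300+0.879800+0.843200+0.817200))/(1+33/400) = 8129/10000 ≈ 0.812900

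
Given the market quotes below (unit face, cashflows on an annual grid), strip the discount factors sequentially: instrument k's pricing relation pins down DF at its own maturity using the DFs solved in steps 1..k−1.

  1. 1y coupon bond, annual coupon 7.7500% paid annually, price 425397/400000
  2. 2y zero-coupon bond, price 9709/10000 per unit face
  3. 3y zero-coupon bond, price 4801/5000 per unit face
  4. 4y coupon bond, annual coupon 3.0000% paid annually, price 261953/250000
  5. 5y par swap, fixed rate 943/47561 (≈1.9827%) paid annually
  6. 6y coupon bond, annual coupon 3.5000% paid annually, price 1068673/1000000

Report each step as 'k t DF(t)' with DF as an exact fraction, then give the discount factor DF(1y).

step 1 [1y] bond c/1=31/400: DF=(425397/400000 − 31/400·(0))/(1+31/400) = 987/1000 ≈ 0.987000
step 2 [2y] zero: DF = P = 9709/10000 ≈ 0.970900
step 3 [3y] zero: DF = P = 4801/5000 ≈ 0.960200
step 4 [4y] bond c/1=3/100: DF=(261953/250000 − 3/100·(0.987000+0.970900+0.960200))/(1+3/100) = 9323/10000 ≈ 0.932300
step 5 [5y] swap r/1=943/47561: DF=(1 − 943/47561·(0.987000+0.970900+0.960200+0.932300))/(1+943/47561) = 9057/10000 ≈ 0.905700
step 6 [6y] bond c/1=7/200: DF=(1068673/1000000 − 7/200·(0.987000+0.970900+0.960200+0.932300+0.905700))/(1+7/200) = 8717/10000 ≈ 0.871700

1 1 987/1000
2 2 9709/10000
3 3 4801/5000
4 4 9323/10000
5 5 9057/10000
6 6 8717/10000
DF(1y) = 987/1000 ≈ 0.987000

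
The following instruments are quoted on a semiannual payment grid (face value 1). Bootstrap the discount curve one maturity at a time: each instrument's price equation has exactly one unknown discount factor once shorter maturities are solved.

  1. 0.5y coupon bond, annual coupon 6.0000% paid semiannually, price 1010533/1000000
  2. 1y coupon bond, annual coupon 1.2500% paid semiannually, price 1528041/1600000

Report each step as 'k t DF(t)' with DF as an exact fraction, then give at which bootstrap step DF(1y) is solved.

step 1 [0.5y] bond c/2=3/100: DF=(1010533/1000000 − 3/100·(0))/(1+3/100) = 9811/10000 ≈ 0.981100
step 2 [1y] bond c/2=1/160: DF=(1528041/1600000 − 1/160·(0.981100))/(1+1/160) = 943/1000 ≈ 0.943000

1 1/2 9811/10000
2 1 943/1000
DF(1y) is solved at step 2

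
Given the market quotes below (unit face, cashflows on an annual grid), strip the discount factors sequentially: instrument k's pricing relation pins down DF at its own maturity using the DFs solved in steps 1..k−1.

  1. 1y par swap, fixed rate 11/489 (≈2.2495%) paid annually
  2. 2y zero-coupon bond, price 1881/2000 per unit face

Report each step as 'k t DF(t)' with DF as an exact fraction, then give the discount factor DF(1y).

step 1 [1y] swap r/1=11/489: DF=(1 − 11/489·(0))/(1+11/489) = 489/500 ≈ 0.978000
step 2 [2y] zero: DF = P = 1881/2000 ≈ 0.940500

1 1 489/500
2 2 1881/2000
DF(1y) = 489/500 ≈ 0.978000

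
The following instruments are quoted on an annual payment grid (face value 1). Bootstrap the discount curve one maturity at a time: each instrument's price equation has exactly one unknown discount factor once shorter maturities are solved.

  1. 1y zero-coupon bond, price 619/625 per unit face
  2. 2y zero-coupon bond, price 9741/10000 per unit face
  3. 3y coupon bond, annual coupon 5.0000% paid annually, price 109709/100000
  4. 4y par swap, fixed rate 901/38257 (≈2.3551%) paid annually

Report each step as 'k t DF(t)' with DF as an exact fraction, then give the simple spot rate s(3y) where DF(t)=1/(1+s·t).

step 1 [1y] zero: DF = P = 619/625 ≈ 0.990400
step 2 [2y] zero: DF = P = 9741/10000 ≈ 0.974100
step 3 [3y] bond c/1=1/20: DF=(109709/100000 − 1/20·(0.990400+0.974100))/(1+1/20) = 9513/10000 ≈ 0.951300
step 4 [4y] swap r/1=901/38257: DF=(1 − 901/38257·(0.990400+0.974100+0.951300))/(1+901/38257) = 9099/10000 ≈ 0.909900

1 1 619/625
2 2 9741/10000
3 3 9513/10000
4 4 9099/10000
s(3y) = (1/(9513/10000) − 1)/(3) = 487/28539 ≈ 1.7064%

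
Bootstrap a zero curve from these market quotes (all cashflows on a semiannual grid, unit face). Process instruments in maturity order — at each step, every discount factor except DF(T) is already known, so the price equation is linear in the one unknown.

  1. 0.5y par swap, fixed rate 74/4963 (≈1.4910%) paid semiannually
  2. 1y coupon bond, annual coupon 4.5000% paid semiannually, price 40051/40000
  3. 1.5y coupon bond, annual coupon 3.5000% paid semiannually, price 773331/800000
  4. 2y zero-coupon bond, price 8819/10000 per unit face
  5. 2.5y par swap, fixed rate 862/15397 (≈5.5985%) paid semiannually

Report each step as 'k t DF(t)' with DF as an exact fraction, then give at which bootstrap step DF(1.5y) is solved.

step 1 [0.5y] swap r/2=37/4963: DF=(1 − 37/4963·(0))/(1+37/4963) = 4963/5000 ≈ 0.992600
step 2 [1y] bond c/2=9/400: DF=(40051/40000 − 9/400·(0.992600))/(1+9/400) = 4787/5000 ≈ 0.957400
step 3 [1.5y] bond c/2=7/400: DF=(773331/800000 − 7/400·(0.992600+0.957400))/(1+7/400) = 1833/2000 ≈ 0.916500
step 4 [2y] zero: DF = P = 8819/10000 ≈ 0.881900
step 5 [2.5y] swap r/2=431/15397: DF=(1 − 431/15397·(0.992600+0.957400+0.916500+0.881900))/(1+431/15397) = 8707/10000 ≈ 0.870700

1 1/2 4963/5000
2 1 4787/5000
3 3/2 1833/2000
4 2 8819/10000
5 5/2 8707/10000
DF(1.5y) is solved at step 3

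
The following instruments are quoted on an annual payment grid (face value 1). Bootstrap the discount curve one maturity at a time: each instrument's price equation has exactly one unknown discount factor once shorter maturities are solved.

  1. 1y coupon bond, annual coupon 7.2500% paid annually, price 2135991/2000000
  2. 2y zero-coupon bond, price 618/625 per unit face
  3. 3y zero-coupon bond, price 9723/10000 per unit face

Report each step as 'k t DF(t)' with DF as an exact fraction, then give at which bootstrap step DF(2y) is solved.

1 1 4979/5000
2 2 618/625
3 3 9723/10000
DF(2y) is solved at step 2

step 1 [1y] bond c/1=29/400: DF=(2135991/2000000 − 29/400·(0))/(1+29/400) = 4979/5000 ≈ 0.995800
step 2 [2y] zero: DF = P = 618/625 ≈ 0.988800
step 3 [3y] zero: DF = P = 9723/10000 ≈ 0.972300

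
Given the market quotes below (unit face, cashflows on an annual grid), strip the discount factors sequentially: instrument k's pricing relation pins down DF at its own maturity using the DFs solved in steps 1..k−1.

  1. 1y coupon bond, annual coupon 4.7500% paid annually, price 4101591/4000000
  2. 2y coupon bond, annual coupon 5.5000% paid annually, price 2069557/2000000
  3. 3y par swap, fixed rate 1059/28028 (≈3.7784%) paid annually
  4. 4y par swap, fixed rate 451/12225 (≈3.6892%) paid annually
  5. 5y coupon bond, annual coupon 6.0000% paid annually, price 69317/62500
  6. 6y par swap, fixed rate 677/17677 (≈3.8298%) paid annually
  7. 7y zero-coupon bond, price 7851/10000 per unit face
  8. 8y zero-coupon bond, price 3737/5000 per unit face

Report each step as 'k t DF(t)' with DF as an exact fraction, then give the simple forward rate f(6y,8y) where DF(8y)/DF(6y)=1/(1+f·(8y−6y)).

step 1 [1y] bond c/1=19/400: DF=(4101591/4000000 − 19/400·(0))/(1+19/400) = 9789/10000 ≈ 0.978900
step 2 [2y] bond c/1=11/200: DF=(2069557/2000000 − 11/200·(0.978900))/(1+11/200) = 4649/5000 ≈ 0.929800
step 3 [3y] swap r/1=1059/28028: DF=(1 − 1059/28028·(0.978900+0.929800))/(1+1059/28028) = 8941/10000 ≈ 0.894100
step 4 [4y] swap r/1=451/12225: DF=(1 − 451/12225·(0.978900+0.929800+0.894100))/(1+451/12225) = 8647/10000 ≈ 0.864700
step 5 [5y] bond c/1=3/50: DF=(69317/62500 − 3/50·(0.978900+0.929800+0.894100+0.864700))/(1+3/50) = 8387/10000 ≈ 0.838700
step 6 [6y] swap r/1=677/17677: DF=(1 − 677/17677·(0.978900+0.929800+0.894100+0.864700+0.838700))/(1+677/17677) = 7969/10000 ≈ 0.796900
step 7 [7y] zero: DF = P = 7851/10000 ≈ 0.785100
step 8 [8y] zero: DF = P = 3737/5000 ≈ 0.747400

1 1 9789/10000
2 2 4649/5000
3 3 8941/10000
4 4 8647/10000
5 5 8387/10000
6 6 7969/10000
7 7 7851/10000
8 8 3737/5000
f(6y,8y) = ((7969/10000)/(3737/5000) − 1)/(2) = 495/14948 ≈ 3.3115%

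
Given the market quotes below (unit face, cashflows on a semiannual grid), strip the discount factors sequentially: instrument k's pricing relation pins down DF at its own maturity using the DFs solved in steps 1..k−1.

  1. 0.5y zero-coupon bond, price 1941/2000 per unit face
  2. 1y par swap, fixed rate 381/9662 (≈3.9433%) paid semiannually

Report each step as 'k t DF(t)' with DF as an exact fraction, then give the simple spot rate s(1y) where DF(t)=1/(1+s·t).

step 1 [0.5y] zero: DF = P = 1941/2000 ≈ 0.970500
step 2 [1y] swap r/2=381/19324: DF=(1 − 381/19324·(0.970500))/(1+381/19324) = 9619/10000 ≈ 0.961900

1 1/2 1941/2000
2 1 9619/10000
s(1y) = (1/(9619/10000) − 1)/(1) = 381/9619 ≈ 3.9609%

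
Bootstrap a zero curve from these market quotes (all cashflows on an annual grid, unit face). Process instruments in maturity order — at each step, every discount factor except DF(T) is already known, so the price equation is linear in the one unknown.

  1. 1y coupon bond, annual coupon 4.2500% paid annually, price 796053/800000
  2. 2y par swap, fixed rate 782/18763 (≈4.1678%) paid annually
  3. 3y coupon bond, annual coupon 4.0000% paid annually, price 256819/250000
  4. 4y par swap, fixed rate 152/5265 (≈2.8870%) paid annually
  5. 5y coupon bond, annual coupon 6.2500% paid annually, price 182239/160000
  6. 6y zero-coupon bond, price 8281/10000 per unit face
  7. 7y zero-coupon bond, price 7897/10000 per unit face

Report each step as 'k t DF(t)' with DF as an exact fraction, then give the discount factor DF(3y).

step 1 [1y] bond c/1=17/400: DF=(796053/800000 − 17/400·(0))/(1+17/400) = 1909/2000 ≈ 0.954500
step 2 [2y] swap r/1=782/18763: DF=(1 − 782/18763·(0.954500))/(1+782/18763) = 4609/5000 ≈ 0.921800
step 3 [3y] bond c/1=1/25: DF=(256819/250000 − 1/25·(0.954500+0.921800))/(1+1/25) = 2289/2500 ≈ 0.915600
step 4 [4y] swap r/1=152/5265: DF=(1 − 152/5265·(0.954500+0.921800+0.915600))/(1+152/5265) = 1117/1250 ≈ 0.893600
step 5 [5y] bond c/1=1/16: DF=(182239/160000 − 1/16·(0.954500+0.921800+0.915600+0.893600))/(1+1/16) = 1069/1250 ≈ 0.855200
step 6 [6y] zero: DF = P = 8281/10000 ≈ 0.828100
step 7 [7y] zero: DF = P = 7897/10000 ≈ 0.789700

1 1 1909/2000
2 2 4609/5000
3 3 2289/2500
4 4 1117/1250
5 5 1069/1250
6 6 8281/10000
7 7 7897/10000
DF(3y) = 2289/2500 ≈ 0.915600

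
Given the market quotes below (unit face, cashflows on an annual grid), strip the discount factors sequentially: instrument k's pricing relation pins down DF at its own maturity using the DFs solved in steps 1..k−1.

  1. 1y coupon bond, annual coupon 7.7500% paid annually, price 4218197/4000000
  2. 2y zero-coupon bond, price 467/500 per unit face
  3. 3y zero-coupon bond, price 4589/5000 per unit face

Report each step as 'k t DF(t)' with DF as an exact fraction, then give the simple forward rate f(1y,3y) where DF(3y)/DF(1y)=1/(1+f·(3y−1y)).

step 1 [1y] bond c/1=31/400: DF=(4218197/4000000 − 31/400·(0))/(1+31/400) = 9787/10000 ≈ 0.978700
step 2 [2y] zero: DF = P = 467/500 ≈ 0.934000
step 3 [3y] zero: DF = P = 4589/5000 ≈ 0.917800

1 1 9787/10000
2 2 467/500
3 3 4589/5000
f(1y,3y) = ((9787/10000)/(4589/5000) − 1)/(2) = 609/18356 ≈ 3.3177%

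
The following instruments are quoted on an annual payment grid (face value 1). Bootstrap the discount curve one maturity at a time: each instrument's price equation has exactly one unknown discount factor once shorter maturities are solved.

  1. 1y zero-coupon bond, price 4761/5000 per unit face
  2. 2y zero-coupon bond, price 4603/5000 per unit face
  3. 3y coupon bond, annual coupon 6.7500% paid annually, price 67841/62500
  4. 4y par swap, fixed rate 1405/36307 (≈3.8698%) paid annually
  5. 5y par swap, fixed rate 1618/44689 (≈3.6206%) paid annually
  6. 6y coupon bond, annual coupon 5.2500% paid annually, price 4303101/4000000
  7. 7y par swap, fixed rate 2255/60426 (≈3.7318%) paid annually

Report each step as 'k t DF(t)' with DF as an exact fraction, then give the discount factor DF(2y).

step 1 [1y] zero: DF = P = 4761/5000 ≈ 0.952200
step 2 [2y] zero: DF = P = 4603/5000 ≈ 0.920600
step 3 [3y] bond c/1=27/400: DF=(67841/62500 − 27/400·(0.952200+0.920600))/(1+27/400) = 1123/1250 ≈ 0.898400
step 4 [4y] swap r/1=1405/36307: DF=(1 − 1405/36307·(0.952200+0.920600+0.898400))/(1+1405/36307) = 1719/2000 ≈ 0.859500
step 5 [5y] swap r/1=1618/44689: DF=(1 − 1618/44689·(0.952200+0.920600+0.898400+0.859500))/(1+1618/44689) = 4191/5000 ≈ 0.838200
step 6 [6y] bond c/1=21/400: DF=(4303101/4000000 − 21/400·(0.952200+0.920600+0.898400+0.859500+0.838200))/(1+21/400) = 999/1250 ≈ 0.799200
step 7 [7y] swap r/1=2255/60426: DF=(1 − 2255/60426·(0.952200+0.920600+0.898400+0.859500+0.838200+0.799200))/(1+2255/60426) = 1549/2000 ≈ 0.774500

1 1 4761/5000
2 2 4603/5000
3 3 1123/1250
4 4 1719/2000
5 5 4191/5000
6 6 999/1250
7 7 1549/2000
DF(2y) = 4603/5000 ≈ 0.920600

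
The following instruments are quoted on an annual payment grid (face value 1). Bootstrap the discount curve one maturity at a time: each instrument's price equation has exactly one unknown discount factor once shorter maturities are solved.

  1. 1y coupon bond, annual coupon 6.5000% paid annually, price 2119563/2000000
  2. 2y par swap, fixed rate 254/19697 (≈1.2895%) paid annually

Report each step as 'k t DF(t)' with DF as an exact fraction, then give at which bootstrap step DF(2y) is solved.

step 1 [1y] bond c/1=13/200: DF=(2119563/2000000 − 13/200·(0))/(1+13/200) = 9951/10000 ≈ 0.995100
step 2 [2y] swap r/1=254/19697: DF=(1 − 254/19697·(0.995100))/(1+254/19697) = 4873/5000 ≈ 0.974600

1 1 9951/10000
2 2 4873/5000
DF(2y) is solved at step 2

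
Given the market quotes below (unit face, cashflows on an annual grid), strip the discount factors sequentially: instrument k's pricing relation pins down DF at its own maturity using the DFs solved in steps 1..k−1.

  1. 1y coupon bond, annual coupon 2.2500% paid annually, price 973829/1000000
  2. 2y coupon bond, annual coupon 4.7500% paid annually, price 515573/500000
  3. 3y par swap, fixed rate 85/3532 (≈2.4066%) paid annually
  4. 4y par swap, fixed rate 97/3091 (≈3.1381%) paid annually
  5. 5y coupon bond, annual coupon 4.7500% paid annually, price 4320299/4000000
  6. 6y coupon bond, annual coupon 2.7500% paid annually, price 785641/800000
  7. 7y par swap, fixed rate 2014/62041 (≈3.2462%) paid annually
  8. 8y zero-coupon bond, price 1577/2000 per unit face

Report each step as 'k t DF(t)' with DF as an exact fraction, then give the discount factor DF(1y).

1 1 2381/2500
2 2 2353/2500
3 3 233/250
4 4 2209/2500
5 5 8629/10000
6 6 4167/5000
7 7 3993/5000
8 8 1577/2000
DF(1y) = 2381/2500 ≈ 0.952400

step 1 [1y] bond c/1=9/400: DF=(973829/1000000 − 9/400·(0))/(1+9/400) = 2381/2500 ≈ 0.952400
step 2 [2y] bond c/1=19/400: DF=(515573/500000 − 19/400·(0.952400))/(1+19/400) = 2353/2500 ≈ 0.941200
step 3 [3y] swap r/1=85/3532: DF=(1 − 85/3532·(0.952400+0.941200))/(1+85/3532) = 233/250 ≈ 0.932000
step 4 [4y] swap r/1=97/3091: DF=(1 − 97/3091·(0.952400+0.941200+0.932000))/(1+97/3091) = 2209/2500 ≈ 0.883600
step 5 [5y] bond c/1=19/400: DF=(4320299/4000000 − 19/400·(0.952400+0.941200+0.932000+0.883600))/(1+19/400) = 8629/10000 ≈ 0.862900
step 6 [6y] bond c/1=11/400: DF=(785641/800000 − 11/400·(0.952400+0.941200+0.932000+0.883600+0.862900))/(1+11/400) = 4167/5000 ≈ 0.833400
step 7 [7y] swap r/1=2014/62041: DF=(1 − 2014/62041·(0.952400+0.941200+0.932000+0.883600+0.862900+0.833400))/(1+2014/62041) = 3993/5000 ≈ 0.798600
step 8 [8y] zero: DF = P = 1577/2000 ≈ 0.788500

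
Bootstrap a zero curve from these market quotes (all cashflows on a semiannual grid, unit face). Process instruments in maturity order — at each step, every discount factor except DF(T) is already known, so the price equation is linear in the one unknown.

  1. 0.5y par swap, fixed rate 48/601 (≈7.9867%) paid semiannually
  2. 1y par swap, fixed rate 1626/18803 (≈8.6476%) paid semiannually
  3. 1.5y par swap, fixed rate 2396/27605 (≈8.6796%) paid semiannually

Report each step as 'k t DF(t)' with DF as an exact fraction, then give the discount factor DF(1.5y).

1 1/2 601/625
2 1 9187/10000
3 3/2 4401/5000
DF(1.5y) = 4401/5000 ≈ 0.880200

step 1 [0.5y] swap r/2=24/601: DF=(1 − 24/601·(0))/(1+24/601) = 601/625 ≈ 0.961600
step 2 [1y] swap r/2=813/18803: DF=(1 − 813/18803·(0.961600))/(1+813/18803) = 9187/10000 ≈ 0.918700
step 3 [1.5y] swap r/2=1198/27605: DF=(1 − 1198/27605·(0.961600+0.918700))/(1+1198/27605) = 4401/5000 ≈ 0.880200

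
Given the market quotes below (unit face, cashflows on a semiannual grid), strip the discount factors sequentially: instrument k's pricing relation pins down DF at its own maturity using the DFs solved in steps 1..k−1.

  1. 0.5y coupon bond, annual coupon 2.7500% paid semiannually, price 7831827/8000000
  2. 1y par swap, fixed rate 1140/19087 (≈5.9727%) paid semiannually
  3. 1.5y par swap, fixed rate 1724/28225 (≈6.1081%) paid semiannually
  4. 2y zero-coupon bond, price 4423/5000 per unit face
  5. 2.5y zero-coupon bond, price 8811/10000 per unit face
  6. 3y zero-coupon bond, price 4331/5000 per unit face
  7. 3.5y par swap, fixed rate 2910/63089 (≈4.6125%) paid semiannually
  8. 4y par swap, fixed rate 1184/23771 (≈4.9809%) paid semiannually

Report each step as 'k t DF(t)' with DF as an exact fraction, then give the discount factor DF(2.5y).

step 1 [0.5y] bond c/2=11/800: DF=(7831827/8000000 − 11/800·(0))/(1+11/800) = 9657/10000 ≈ 0.965700
step 2 [1y] swap r/2=570/19087: DF=(1 − 570/19087·(0.965700))/(1+570/19087) = 943/1000 ≈ 0.943000
step 3 [1.5y] swap r/2=862/28225: DF=(1 − 862/28225·(0.965700+0.943000))/(1+862/28225) = 4569/5000 ≈ 0.913800
step 4 [2y] zero: DF = P = 4423/5000 ≈ 0.884600
step 5 [2.5y] zero: DF = P = 8811/10000 ≈ 0.881100
step 6 [3y] zero: DF = P = 4331/5000 ≈ 0.866200
step 7 [3.5y] swap r/2=1455/63089: DF=(1 − 1455/63089·(0.965700+0.943000+0.913800+0.884600+0.881100+0.866200))/(1+1455/63089) = 1709/2000 ≈ 0.854500
step 8 [4y] swap r/2=592/23771: DF=(1 − 592/23771·(0.965700+0.943000+0.913800+0.884600+0.881100+0.866200+0.854500))/(1+592/23771) = 514/625 ≈ 0.822400

1 1/2 9657/10000
2 1 943/1000
3 3/2 4569/5000
4 2 4423/5000
5 5/2 8811/10000
6 3 4331/5000
7 7/2 1709/2000
8 4 514/625
DF(2.5y) = 8811/10000 ≈ 0.881100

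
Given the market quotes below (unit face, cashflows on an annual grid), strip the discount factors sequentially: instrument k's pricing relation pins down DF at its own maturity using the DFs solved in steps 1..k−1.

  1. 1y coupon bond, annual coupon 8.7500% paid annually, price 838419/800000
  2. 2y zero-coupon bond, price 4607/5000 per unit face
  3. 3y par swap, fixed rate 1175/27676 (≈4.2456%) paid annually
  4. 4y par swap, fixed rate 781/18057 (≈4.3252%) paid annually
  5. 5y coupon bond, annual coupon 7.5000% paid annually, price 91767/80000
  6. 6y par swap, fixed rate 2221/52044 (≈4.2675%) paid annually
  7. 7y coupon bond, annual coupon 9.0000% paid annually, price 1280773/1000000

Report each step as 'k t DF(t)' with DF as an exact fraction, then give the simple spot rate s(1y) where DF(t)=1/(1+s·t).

1 1 9637/10000
2 2 4607/5000
3 3 353/400
4 4 4219/5000
5 5 8151/10000
6 6 7779/10000
7 7 7453/10000
s(1y) = (1/(9637/10000) − 1)/(1) = 363/9637 ≈ 3.7667%

step 1 [1y] bond c/1=7/80: DF=(838419/800000 − 7/80·(0))/(1+7/80) = 9637/10000 ≈ 0.963700
step 2 [2y] zero: DF = P = 4607/5000 ≈ 0.921400
step 3 [3y] swap r/1=1175/27676: DF=(1 − 1175/27676·(0.963700+0.921400))/(1+1175/27676) = 353/400 ≈ 0.882500
step 4 [4y] swap r/1=781/18057: DF=(1 − 781/18057·(0.963700+0.921400+0.882500))/(1+781/18057) = 4219/5000 ≈ 0.843800
step 5 [5y] bond c/1=3/40: DF=(91767/80000 − 3/40·(0.963700+0.921400+0.882500+0.843800))/(1+3/40) = 8151/10000 ≈ 0.815100
step 6 [6y] swap r/1=2221/52044: DF=(1 − 2221/52044·(0.963700+0.921400+0.882500+0.843800+0.815100))/(1+2221/52044) = 7779/10000 ≈ 0.777900
step 7 [7y] bond c/1=9/100: DF=(1280773/1000000 − 9/100·(0.963700+0.921400+0.882500+0.843800+0.815100+0.777900))/(1+9/100) = 7453/10000 ≈ 0.745300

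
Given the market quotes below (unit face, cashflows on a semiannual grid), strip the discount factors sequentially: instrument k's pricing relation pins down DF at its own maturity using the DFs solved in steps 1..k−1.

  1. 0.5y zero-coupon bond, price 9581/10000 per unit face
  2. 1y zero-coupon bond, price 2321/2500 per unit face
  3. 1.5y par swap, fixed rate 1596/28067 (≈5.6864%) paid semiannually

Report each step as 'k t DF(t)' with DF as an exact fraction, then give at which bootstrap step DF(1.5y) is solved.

1 1/2 9581/10000
2 1 2321/2500
3 3/2 4601/5000
DF(1.5y) is solved at step 3

step 1 [0.5y] zero: DF = P = 9581/10000 ≈ 0.958100
step 2 [1y] zero: DF = P = 2321/2500 ≈ 0.928400
step 3 [1.5y] swap r/2=798/28067: DF=(1 − 798/28067·(0.958100+0.928400))/(1+798/28067) = 4601/5000 ≈ 0.920200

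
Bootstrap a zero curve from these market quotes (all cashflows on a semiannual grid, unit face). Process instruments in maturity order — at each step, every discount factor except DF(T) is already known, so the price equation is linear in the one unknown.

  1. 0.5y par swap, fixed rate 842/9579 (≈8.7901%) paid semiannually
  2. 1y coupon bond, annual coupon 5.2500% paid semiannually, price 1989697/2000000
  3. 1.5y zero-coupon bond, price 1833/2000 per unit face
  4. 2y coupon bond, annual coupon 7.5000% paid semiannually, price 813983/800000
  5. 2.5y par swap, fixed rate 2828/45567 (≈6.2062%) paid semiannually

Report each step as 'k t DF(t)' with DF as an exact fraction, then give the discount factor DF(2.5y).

1 1/2 9579/10000
2 1 9449/10000
3 3/2 1833/2000
4 2 2197/2500
5 5/2 4293/5000
DF(2.5y) = 4293/5000 ≈ 0.858600

step 1 [0.5y] swap r/2=421/9579: DF=(1 − 421/9579·(0))/(1+421/9579) = 9579/10000 ≈ 0.957900
step 2 [1y] bond c/2=21/800: DF=(1989697/2000000 − 21/800·(0.957900))/(1+21/800) = 9449/10000 ≈ 0.944900
step 3 [1.5y] zero: DF = P = 1833/2000 ≈ 0.916500
step 4 [2y] bond c/2=3/80: DF=(813983/800000 − 3/80·(0.957900+0.944900+0.916500))/(1+3/80) = 2197/2500 ≈ 0.878800
step 5 [2.5y] swap r/2=1414/45567: DF=(1 − 1414/45567·(0.957900+0.944900+0.916500+0.878800))/(1+1414/45567) = 4293/5000 ≈ 0.858600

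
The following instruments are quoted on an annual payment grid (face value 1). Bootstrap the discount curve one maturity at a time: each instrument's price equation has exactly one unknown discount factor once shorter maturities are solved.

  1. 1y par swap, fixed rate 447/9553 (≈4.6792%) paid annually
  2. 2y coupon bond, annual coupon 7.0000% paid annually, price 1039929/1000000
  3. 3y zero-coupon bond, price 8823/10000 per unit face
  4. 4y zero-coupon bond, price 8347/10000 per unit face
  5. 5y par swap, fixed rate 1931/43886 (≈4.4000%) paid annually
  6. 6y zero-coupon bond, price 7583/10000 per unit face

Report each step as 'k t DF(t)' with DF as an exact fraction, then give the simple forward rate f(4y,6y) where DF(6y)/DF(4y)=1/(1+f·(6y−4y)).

step 1 [1y] swap r/1=447/9553: DF=(1 − 447/9553·(0))/(1+447/9553) = 9553/10000 ≈ 0.955300
step 2 [2y] bond c/1=7/100: DF=(1039929/1000000 − 7/100·(0.955300))/(1+7/100) = 4547/5000 ≈ 0.909400
step 3 [3y] zero: DF = P = 8823/10000 ≈ 0.882300
step 4 [4y] zero: DF = P = 8347/10000 ≈ 0.834700
step 5 [5y] swap r/1=1931/43886: DF=(1 − 1931/43886·(0.955300+0.909400+0.882300+0.834700))/(1+1931/43886) = 8069/10000 ≈ 0.806900
step 6 [6y] zero: DF = P = 7583/10000 ≈ 0.758300

1 1 9553/10000
2 2 4547/5000
3 3 8823/10000
4 4 8347/10000
5 5 8069/10000
6 6 7583/10000
f(4y,6y) = ((8347/10000)/(7583/10000) − 1)/(2) = 382/7583 ≈ 5.0376%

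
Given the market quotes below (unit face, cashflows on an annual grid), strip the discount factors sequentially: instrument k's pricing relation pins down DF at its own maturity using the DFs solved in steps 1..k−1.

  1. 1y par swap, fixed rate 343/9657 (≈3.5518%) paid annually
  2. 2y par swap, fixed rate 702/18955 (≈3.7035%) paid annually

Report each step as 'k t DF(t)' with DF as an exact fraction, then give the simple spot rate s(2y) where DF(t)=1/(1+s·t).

1 1 9657/10000
2 2 4649/5000
s(2y) = (1/(4649/5000) − 1)/(2) = 351/9298 ≈ 3.7750%

step 1 [1y] swap r/1=343/9657: DF=(1 − 343/9657·(0))/(1+343/9657) = 9657/10000 ≈ 0.965700
step 2 [2y] swap r/1=702/18955: DF=(1 − 702/18955·(0.965700))/(1+702/18955) = 4649/5000 ≈ 0.929800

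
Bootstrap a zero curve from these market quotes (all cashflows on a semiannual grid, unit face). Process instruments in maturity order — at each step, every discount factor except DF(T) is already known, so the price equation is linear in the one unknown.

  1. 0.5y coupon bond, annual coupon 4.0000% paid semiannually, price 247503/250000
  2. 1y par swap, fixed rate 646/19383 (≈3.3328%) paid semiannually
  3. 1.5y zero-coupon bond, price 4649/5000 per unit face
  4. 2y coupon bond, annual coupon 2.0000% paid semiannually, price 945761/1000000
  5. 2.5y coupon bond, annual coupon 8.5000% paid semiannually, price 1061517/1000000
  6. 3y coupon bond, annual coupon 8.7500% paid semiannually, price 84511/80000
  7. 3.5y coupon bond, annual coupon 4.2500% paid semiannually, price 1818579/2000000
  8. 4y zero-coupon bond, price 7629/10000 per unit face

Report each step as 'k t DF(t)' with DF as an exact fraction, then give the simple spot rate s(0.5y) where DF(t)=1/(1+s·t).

1 1/2 4853/5000
2 1 9677/10000
3 3/2 4649/5000
4 2 227/250
5 5/2 8643/10000
6 3 511/625
7 7/2 971/1250
8 4 7629/10000
s(0.5y) = (1/(4853/5000) − 1)/(1/2) = 294/4853 ≈ 6.0581%

step 1 [0.5y] bond c/2=1/50: DF=(247503/250000 − 1/50·(0))/(1+1/50) = 4853/5000 ≈ 0.970600
step 2 [1y] swap r/2=323/19383: DF=(1 − 323/19383·(0.970600))/(1+323/19383) = 9677/10000 ≈ 0.967700
step 3 [1.5y] zero: DF = P = 4649/5000 ≈ 0.929800
step 4 [2y] bond c/2=1/100: DF=(945761/1000000 − 1/100·(0.970600+0.967700+0.929800))/(1+1/100) = 227/250 ≈ 0.908000
step 5 [2.5y] bond c/2=17/400: DF=(1061517/1000000 − 17/400·(0.970600+0.967700+0.929800+0.908000))/(1+17/400) = 8643/10000 ≈ 0.864300
step 6 [3y] bond c/2=7/160: DF=(84511/80000 − 7/160·(0.970600+0.967700+0.929800+0.908000+0.864300))/(1+7/160) = 511/625 ≈ 0.817600
step 7 [3.5y] bond c/2=17/800: DF=(1818579/2000000 − 17/800·(0.970600+0.967700+0.929800+0.908000+0.864300+0.817600))/(1+17/800) = 971/1250 ≈ 0.776800
step 8 [4y] zero: DF = P = 7629/10000 ≈ 0.762900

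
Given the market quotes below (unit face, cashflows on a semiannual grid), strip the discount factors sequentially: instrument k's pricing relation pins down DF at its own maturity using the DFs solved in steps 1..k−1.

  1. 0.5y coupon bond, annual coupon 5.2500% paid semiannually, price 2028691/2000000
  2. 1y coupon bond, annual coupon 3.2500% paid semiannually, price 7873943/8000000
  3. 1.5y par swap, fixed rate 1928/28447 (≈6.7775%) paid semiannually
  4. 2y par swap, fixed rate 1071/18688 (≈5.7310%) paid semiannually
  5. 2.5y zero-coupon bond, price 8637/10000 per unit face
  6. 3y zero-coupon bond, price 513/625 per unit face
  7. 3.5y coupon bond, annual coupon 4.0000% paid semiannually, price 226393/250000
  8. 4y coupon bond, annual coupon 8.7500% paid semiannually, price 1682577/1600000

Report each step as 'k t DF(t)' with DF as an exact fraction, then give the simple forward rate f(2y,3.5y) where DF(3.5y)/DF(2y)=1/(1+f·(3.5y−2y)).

1 1/2 2471/2500
2 1 9527/10000
3 3/2 2259/2500
4 2 8929/10000
5 5/2 8637/10000
6 3 513/625
7 7/2 1563/2000
8 4 299/400
f(2y,3.5y) = ((8929/10000)/(1563/2000) − 1)/(3/2) = 2228/23445 ≈ 9.5031%

step 1 [0.5y] bond c/2=21/800: DF=(2028691/2000000 − 21/800·(0))/(1+21/800) = 2471/2500 ≈ 0.988400
step 2 [1y] bond c/2=13/800: DF=(7873943/8000000 − 13/800·(0.988400))/(1+13/800) = 9527/10000 ≈ 0.952700
step 3 [1.5y] swap r/2=964/28447: DF=(1 − 964/28447·(0.988400+0.952700))/(1+964/28447) = 2259/2500 ≈ 0.903600
step 4 [2y] swap r/2=1071/37376: DF=(1 − 1071/37376·(0.988400+0.952700+0.903600))/(1+1071/37376) = 8929/10000 ≈ 0.892900
step 5 [2.5y] zero: DF = P = 8637/10000 ≈ 0.863700
step 6 [3y] zero: DF = P = 513/625 ≈ 0.820800
step 7 [3.5y] bond c/2=1/50: DF=(226393/250000 − 1/50·(0.988400+0.952700+0.903600+0.892900+0.863700+0.820800))/(1+1/50) = 1563/2000 ≈ 0.781500
step 8 [4y] bond c/2=7/160: DF=(1682577/1600000 − 7/160·(0.988400+0.952700+0.903600+0.892900+0.863700+0.820800+0.781500))/(1+7/160) = 299/400 ≈ 0.747500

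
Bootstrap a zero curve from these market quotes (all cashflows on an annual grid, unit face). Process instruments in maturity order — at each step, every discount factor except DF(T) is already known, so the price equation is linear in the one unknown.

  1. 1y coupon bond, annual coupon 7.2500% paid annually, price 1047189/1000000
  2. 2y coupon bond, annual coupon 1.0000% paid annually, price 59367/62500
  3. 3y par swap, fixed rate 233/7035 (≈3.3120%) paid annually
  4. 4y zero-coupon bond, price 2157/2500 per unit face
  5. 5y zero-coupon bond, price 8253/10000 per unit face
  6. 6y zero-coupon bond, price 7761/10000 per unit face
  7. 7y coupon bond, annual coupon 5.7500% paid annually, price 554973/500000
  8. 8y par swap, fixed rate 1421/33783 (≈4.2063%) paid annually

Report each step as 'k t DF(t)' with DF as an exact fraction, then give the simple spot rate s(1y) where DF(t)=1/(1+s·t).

1 1 2441/2500
2 2 2327/2500
3 3 2267/2500
4 4 2157/2500
5 5 8253/10000
6 6 7761/10000
7 7 3813/5000
8 8 3579/5000
s(1y) = (1/(2441/2500) − 1)/(1) = 59/2441 ≈ 2.4170%

step 1 [1y] bond c/1=29/400: DF=(1047189/1000000 − 29/400·(0))/(1+29/400) = 2441/2500 ≈ 0.976400
step 2 [2y] bond c/1=1/100: DF=(59367/62500 − 1/100·(0.976400))/(1+1/100) = 2327/2500 ≈ 0.930800
step 3 [3y] swap r/1=233/7035: DF=(1 − 233/7035·(0.976400+0.930800))/(1+233/7035) = 2267/2500 ≈ 0.906800
step 4 [4y] zero: DF = P = 2157/2500 ≈ 0.862800
step 5 [5y] zero: DF = P = 8253/10000 ≈ 0.825300
step 6 [6y] zero: DF = P = 7761/10000 ≈ 0.776100
step 7 [7y] bond c/1=23/400: DF=(554973/500000 − 23/400·(0.976400+0.930800+0.906800+0.862800+0.825300+0.776100))/(1+23/400) = 3813/5000 ≈ 0.762600
step 8 [8y] swap r/1=1421/33783: DF=(1 − 1421/33783·(0.976400+0.930800+0.906800+0.862800+0.825300+0.776100+0.762600))/(1+1421/33783) = 3579/5000 ≈ 0.715800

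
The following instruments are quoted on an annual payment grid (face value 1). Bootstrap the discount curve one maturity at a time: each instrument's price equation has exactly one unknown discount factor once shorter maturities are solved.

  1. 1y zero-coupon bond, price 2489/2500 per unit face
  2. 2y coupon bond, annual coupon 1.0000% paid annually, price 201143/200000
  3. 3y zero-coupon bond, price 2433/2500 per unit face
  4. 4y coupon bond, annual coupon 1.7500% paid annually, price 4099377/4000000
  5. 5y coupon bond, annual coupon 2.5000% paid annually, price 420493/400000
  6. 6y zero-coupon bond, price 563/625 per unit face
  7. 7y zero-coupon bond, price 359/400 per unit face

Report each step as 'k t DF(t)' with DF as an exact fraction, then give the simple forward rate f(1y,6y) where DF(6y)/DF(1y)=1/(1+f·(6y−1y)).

1 1 2489/2500
2 2 9859/10000
3 3 2433/2500
4 4 2391/2500
5 5 4651/5000
6 6 563/625
7 7 359/400
f(1y,6y) = ((2489/2500)/(563/625) − 1)/(5) = 237/11260 ≈ 2.1048%

step 1 [1y] zero: DF = P = 2489/2500 ≈ 0.995600
step 2 [2y] bond c/1=1/100: DF=(201143/200000 − 1/100·(0.995600))/(1+1/100) = 9859/10000 ≈ 0.985900
step 3 [3y] zero: DF = P = 2433/2500 ≈ 0.973200
step 4 [4y] bond c/1=7/400: DF=(4099377/4000000 − 7/400·(0.995600+0.985900+0.973200))/(1+7/400) = 2391/2500 ≈ 0.956400
step 5 [5y] bond c/1=1/40: DF=(420493/400000 − 1/40·(0.995600+0.985900+0.973200+0.956400))/(1+1/40) = 4651/5000 ≈ 0.930200
step 6 [6y] zero: DF = P = 563/625 ≈ 0.900800
step 7 [7y] zero: DF = P = 359/400 ≈ 0.897500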